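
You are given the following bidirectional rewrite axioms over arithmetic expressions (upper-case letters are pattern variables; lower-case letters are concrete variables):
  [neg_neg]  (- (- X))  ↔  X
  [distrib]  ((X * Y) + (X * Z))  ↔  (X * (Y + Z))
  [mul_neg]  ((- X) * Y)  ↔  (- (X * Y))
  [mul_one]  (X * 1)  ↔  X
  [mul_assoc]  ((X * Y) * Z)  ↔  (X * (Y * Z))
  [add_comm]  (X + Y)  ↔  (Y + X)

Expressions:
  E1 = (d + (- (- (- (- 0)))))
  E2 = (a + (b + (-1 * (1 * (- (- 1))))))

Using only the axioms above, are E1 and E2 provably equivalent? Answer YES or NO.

NO

All listed rules preserve value, hence provable equivalence implies equal values everywhere; look for a separating assignment.
a=0, b=0, d=0 gives E1 ↦ 0, E2 ↦ -1; values differ ⇒ not provably equivalent.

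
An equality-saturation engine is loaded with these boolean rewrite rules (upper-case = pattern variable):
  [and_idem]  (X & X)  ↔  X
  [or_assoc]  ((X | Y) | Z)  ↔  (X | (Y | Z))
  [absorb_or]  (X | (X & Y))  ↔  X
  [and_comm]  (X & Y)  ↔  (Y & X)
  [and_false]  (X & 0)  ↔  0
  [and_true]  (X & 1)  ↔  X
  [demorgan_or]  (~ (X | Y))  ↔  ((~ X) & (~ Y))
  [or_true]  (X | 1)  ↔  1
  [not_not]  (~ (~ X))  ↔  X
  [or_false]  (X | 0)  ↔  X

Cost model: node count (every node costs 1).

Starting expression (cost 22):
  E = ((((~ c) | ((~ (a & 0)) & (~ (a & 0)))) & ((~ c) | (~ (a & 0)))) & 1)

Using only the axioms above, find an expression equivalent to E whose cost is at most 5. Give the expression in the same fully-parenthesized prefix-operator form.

((~ c) | (~ 0))   [cost 5]

step 1: and_true (→) rewrites ((((~ c) | ((~ (a & 0)) & (~ (a & 0)))) & ((~ c) | (~ (a & 0)))) & 1) into (((~ c) | ((~ (a & 0)) & (~ (a & 0)))) & ((~ c) | (~ (a & 0))))
step 2: and_idem (→) rewrites ((~ (a & 0)) & (~ (a & 0))) into (~ (a & 0)), now (((~ c) | (~ (a & 0))) & ((~ c) | (~ (a & 0))))
step 3: and_idem (→) rewrites (((~ c) | (~ (a & 0))) & ((~ c) | (~ (a & 0)))) into ((~ c) | (~ (a & 0)))
step 4: and_false (→) rewrites (a & 0) into 0, reaching cost 5 (bound 5)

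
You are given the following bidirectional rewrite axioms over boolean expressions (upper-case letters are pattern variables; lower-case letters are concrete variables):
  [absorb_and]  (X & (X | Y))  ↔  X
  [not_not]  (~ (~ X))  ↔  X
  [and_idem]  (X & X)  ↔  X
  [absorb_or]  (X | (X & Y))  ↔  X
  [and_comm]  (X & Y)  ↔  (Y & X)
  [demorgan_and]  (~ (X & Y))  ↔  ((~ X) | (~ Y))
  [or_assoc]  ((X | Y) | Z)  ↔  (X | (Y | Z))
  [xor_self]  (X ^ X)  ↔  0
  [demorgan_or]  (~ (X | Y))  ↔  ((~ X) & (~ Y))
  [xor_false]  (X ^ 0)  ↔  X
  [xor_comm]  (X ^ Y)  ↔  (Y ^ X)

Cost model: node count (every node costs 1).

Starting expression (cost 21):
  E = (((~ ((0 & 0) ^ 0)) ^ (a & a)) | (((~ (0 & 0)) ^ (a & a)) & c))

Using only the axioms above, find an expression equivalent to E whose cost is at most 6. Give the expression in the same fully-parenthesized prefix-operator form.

((~ 0) ^ (a & a))   [cost 6]

step 1: xor_false (→) rewrites ((0 & 0) ^ 0) into (0 & 0), now (((~ (0 & 0)) ^ (a & a)) | (((~ (0 & 0)) ^ (a & a)) & c))
step 2: absorb_or (→) rewrites (((~ (0 & 0)) ^ (a & a)) | (((~ (0 & 0)) ^ (a & a)) & c)) into ((~ (0 & 0)) ^ (a & a))
step 3: and_idem (→) rewrites (0 & 0) into 0, reaching cost 6 (bound 6)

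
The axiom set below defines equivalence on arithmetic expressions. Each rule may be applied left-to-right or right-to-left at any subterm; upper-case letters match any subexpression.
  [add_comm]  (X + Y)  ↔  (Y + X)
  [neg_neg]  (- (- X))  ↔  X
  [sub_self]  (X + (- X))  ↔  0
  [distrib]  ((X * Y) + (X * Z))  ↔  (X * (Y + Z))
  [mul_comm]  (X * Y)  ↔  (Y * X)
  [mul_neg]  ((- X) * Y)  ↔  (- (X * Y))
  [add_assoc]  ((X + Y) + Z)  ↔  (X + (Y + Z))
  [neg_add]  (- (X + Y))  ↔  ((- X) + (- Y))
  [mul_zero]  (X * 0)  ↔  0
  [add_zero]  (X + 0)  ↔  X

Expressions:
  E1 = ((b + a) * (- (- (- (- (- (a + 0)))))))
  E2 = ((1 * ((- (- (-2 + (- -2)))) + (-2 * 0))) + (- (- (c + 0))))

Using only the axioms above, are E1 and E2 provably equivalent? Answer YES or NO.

NO

Every axiom is a valid identity, so a rewrite proof would force E1 and E2 to agree under every assignment.
At a=0, b=0, c=1: E1 = 0 but E2 = 1; they differ, so no derivation exists.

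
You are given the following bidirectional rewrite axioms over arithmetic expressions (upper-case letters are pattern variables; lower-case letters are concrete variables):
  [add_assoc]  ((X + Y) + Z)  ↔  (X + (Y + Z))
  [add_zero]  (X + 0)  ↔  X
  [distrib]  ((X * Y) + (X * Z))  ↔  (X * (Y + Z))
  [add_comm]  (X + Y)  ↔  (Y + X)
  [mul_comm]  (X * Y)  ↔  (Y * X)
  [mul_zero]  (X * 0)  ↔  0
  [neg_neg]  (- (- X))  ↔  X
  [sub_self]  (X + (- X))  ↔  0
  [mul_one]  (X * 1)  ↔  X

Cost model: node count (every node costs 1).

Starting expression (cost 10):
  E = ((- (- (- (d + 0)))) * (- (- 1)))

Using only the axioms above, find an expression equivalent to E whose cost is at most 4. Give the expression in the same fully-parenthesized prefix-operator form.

step 1: neg_neg (→) rewrites (- (- 1)) into 1, now ((- (- (- (d + 0)))) * 1)
step 2: neg_neg (→) rewrites (- (- (- (d + 0)))) into (- (d + 0)), now ((- (d + 0)) * 1)
step 3: mul_one (→) rewrites ((- (d + 0)) * 1) into (- (d + 0)), reaching cost 4 (bound 4)

(- (d + 0))   [cost 4]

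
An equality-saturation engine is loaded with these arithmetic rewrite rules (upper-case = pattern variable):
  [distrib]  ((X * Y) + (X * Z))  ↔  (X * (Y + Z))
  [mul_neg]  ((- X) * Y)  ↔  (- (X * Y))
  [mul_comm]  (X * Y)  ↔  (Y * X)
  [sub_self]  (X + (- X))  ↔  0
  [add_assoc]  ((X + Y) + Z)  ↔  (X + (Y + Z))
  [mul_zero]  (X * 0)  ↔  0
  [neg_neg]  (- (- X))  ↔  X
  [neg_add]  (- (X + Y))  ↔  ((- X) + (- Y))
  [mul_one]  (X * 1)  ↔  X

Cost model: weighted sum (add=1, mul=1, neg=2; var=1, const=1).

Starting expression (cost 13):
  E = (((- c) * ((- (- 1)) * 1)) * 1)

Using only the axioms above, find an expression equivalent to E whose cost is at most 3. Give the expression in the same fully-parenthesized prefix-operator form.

(- c)   [cost 3]

(1) ((- (- 1)) * 1)  =[mul_one →]=  (- (- 1))    ⊢ (((- c) * (- (- 1))) * 1)
(2) (- (- 1))  =[neg_neg →]=  1    ⊢ (((- c) * 1) * 1)
(3) (((- c) * 1) * 1)  =[mul_one →]=  ((- c) * 1)
(4) ((- c) * 1)  =[mul_one →]=  (- c)    ⊢ cost 3, within 3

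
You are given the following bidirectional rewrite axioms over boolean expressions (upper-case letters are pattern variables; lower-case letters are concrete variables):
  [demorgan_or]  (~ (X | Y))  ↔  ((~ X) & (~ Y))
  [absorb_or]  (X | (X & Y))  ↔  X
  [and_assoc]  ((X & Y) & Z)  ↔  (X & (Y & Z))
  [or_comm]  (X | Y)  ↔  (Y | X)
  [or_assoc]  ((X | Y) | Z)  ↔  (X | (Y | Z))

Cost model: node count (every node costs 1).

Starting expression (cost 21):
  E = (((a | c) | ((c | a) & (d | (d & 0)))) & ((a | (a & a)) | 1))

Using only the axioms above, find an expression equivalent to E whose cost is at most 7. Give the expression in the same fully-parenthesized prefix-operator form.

1. [absorb_or →] (d | (d & 0))  →  d;  E = (((a | c) | ((c | a) & d)) & ((a | (a & a)) | 1))
2. [absorb_or →] (a | (a & a))  →  a;  E = (((a | c) | ((c | a) & d)) & (a | 1))
3. [or_comm →] (a | c)  →  (c | a);  E = (((c | a) | ((c | a) & d)) & (a | 1))
4. [absorb_or →] ((c | a) | ((c | a) & d))  →  (c | a);  cost 7 ≤ 7, done

((c | a) & (a | 1))   [cost 7]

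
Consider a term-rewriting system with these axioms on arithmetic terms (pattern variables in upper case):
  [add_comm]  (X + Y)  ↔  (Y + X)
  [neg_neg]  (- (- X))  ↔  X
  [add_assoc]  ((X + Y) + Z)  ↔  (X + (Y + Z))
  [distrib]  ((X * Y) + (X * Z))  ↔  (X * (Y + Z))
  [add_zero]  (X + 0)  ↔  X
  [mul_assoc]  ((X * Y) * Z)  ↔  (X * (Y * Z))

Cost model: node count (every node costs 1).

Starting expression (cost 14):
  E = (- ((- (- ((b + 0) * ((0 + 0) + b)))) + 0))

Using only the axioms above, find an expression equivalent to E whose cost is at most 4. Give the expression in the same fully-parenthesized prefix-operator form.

(- (b * b))   [cost 4]

(1) (- (- ((b + 0) * ((0 + 0) + b))))  =[neg_neg →]=  ((b + 0) * ((0 + 0) + b))    ⊢ (- (((b + 0) * ((0 + 0) + b)) + 0))
(2) (0 + 0)  =[add_zero →]=  0    ⊢ (- (((b + 0) * (0 + b)) + 0))
(3) (0 + b)  =[add_comm →]=  (b + 0)    ⊢ (- (((b + 0) * (b + 0)) + 0))
(4) (b + 0)  =[add_zero →]=  b    ⊢ (- ((b * (b + 0)) + 0))
(5) ((b * (b + 0)) + 0)  =[add_zero →]=  (b * (b + 0))    ⊢ (- (b * (b + 0)))
(6) (b + 0)  =[add_zero →]=  b    ⊢ cost 4, within 4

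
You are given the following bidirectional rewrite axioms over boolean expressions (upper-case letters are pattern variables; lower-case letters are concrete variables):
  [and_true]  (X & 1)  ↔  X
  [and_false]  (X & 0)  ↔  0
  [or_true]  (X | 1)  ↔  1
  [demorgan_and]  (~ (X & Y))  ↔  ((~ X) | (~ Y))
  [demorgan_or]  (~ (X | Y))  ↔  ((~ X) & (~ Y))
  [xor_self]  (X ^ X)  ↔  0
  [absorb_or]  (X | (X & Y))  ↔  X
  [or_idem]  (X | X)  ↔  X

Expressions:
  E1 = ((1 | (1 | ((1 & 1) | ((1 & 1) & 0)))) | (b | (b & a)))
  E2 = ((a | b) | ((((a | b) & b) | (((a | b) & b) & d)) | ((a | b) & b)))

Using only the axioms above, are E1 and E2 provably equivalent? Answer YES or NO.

NO

Every axiom is a valid identity, so a rewrite proof would force E1 and E2 to agree under every assignment.
At a=0, b=0, d=0: E1 = 1 but E2 = 0; they differ, so no derivation exists.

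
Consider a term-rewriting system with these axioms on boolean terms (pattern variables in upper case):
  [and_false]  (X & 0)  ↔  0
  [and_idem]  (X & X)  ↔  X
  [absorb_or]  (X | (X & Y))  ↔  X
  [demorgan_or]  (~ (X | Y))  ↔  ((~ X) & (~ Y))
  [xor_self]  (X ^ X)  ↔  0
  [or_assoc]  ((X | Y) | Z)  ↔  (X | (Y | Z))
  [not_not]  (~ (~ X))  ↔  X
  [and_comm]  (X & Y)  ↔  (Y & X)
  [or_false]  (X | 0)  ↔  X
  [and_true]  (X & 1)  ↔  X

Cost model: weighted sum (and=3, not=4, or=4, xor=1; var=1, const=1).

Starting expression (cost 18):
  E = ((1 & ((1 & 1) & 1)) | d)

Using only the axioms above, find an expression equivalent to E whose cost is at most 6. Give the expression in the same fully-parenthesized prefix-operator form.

(1) (1 & 1)  =[and_true →]=  1    ⊢ ((1 & (1 & 1)) | d)
(2) (1 & 1)  =[and_true →]=  1    ⊢ ((1 & 1) | d)
(3) (1 & 1)  =[and_idem →]=  1    ⊢ cost 6, within 6

(1 | d)   [cost 6]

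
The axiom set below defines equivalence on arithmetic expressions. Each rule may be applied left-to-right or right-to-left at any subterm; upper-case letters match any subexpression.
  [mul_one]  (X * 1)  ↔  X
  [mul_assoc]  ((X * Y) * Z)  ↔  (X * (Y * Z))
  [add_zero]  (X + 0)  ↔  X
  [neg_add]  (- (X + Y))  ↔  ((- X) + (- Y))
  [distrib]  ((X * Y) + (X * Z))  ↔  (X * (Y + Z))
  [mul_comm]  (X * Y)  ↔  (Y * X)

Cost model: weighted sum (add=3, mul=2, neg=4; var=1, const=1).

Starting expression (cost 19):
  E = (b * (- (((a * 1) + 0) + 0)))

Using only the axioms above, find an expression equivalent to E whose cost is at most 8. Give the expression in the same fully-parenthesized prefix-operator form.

(b * (- a))   [cost 8]

step 1: add_zero (→) rewrites ((a * 1) + 0) into (a * 1), now (b * (- ((a * 1) + 0)))
step 2: add_zero (→) rewrites ((a * 1) + 0) into (a * 1), now (b * (- (a * 1)))
step 3: mul_one (→) rewrites (a * 1) into a, reaching cost 8 (bound 8)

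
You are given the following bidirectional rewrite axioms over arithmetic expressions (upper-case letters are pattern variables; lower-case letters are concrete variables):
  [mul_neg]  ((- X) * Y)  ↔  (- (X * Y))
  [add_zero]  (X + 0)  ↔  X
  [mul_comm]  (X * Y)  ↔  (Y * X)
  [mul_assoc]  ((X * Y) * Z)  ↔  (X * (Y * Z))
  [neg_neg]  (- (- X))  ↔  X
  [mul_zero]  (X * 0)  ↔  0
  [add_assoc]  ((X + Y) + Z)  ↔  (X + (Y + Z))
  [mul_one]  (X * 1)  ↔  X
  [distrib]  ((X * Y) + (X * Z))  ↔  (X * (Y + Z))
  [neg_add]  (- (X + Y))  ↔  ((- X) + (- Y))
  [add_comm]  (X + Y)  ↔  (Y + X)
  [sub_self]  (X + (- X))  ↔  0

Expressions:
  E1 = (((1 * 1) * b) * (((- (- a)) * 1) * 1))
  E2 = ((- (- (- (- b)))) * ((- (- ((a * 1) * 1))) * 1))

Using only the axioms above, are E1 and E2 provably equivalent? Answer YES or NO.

(1) (((- (- a)) * 1) * 1)  =[mul_one →]=  ((- (- a)) * 1)    ⊢ (((1 * 1) * b) * ((- (- a)) * 1))
(2) ((1 * 1) * b)  =[mul_comm →]=  (b * (1 * 1))    ⊢ ((b * (1 * 1)) * ((- (- a)) * 1))
(3) ((- (- a)) * 1)  =[mul_one →]=  (- (- a))    ⊢ ((b * (1 * 1)) * (- (- a)))
(4) (1 * 1)  =[mul_one →]=  1    ⊢ ((b * 1) * (- (- a)))
(5) (b * 1)  =[mul_one →]=  b    ⊢ (b * (- (- a)))
(6) b  =[neg_neg ←]=  (- (- b))    ⊢ ((- (- b)) * (- (- a)))
(7) a  =[mul_one ←]=  (a * 1)    ⊢ ((- (- b)) * (- (- (a * 1))))
(8) (- (- b))  =[neg_neg ←]=  (- (- (- (- b))))    ⊢ ((- (- (- (- b)))) * (- (- (a * 1))))
(9) (a * 1)  =[mul_one ←]=  ((a * 1) * 1)    ⊢ ((- (- (- (- b)))) * (- (- ((a * 1) * 1))))
(10) (- (- ((a * 1) * 1)))  =[mul_one ←]=  ((- (- ((a * 1) * 1))) * 1)    ⊢ E2

YES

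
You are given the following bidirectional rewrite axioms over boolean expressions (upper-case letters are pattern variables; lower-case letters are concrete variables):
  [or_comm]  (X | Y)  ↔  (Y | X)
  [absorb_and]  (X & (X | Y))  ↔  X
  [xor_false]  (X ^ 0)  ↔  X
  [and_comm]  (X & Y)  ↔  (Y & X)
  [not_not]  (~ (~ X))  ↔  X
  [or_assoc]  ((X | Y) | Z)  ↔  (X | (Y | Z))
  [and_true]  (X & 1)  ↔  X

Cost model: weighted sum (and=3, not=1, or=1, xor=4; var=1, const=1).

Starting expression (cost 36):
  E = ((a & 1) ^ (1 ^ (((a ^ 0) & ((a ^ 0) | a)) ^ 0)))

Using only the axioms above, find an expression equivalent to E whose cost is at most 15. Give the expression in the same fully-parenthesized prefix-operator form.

(1) ((a ^ 0) & ((a ^ 0) | a))  =[absorb_and →]=  (a ^ 0)    ⊢ ((a & 1) ^ (1 ^ ((a ^ 0) ^ 0)))
(2) (a ^ 0)  =[xor_false →]=  a    ⊢ ((a & 1) ^ (1 ^ (a ^ 0)))
(3) (a ^ 0)  =[xor_false →]=  a    ⊢ cost 15, within 15

((a & 1) ^ (1 ^ a))   [cost 15]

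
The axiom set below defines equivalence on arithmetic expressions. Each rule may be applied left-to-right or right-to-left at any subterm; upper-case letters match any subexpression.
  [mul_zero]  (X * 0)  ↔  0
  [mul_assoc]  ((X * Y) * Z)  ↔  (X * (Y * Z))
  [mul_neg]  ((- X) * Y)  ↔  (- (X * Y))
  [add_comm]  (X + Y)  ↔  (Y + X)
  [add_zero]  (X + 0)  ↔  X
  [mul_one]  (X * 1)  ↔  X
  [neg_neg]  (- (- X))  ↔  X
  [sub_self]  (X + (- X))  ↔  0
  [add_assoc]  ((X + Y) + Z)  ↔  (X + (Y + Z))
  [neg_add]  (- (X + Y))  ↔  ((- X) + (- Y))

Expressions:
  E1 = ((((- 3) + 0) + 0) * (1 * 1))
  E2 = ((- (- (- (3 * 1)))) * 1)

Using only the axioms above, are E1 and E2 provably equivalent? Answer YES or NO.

YES

1. [add_zero →] (((- 3) + 0) + 0)  →  ((- 3) + 0);  E1 = (((- 3) + 0) * (1 * 1))
2. [mul_one →] (1 * 1)  →  1;  E1 = (((- 3) + 0) * 1)
3. [add_zero →] ((- 3) + 0)  →  (- 3);  E1 = ((- 3) * 1)
4. [neg_neg ←] 3  →  (- (- 3));  E1 = ((- (- (- 3))) * 1)
5. [mul_one ←] 3  →  (3 * 1);  this is E2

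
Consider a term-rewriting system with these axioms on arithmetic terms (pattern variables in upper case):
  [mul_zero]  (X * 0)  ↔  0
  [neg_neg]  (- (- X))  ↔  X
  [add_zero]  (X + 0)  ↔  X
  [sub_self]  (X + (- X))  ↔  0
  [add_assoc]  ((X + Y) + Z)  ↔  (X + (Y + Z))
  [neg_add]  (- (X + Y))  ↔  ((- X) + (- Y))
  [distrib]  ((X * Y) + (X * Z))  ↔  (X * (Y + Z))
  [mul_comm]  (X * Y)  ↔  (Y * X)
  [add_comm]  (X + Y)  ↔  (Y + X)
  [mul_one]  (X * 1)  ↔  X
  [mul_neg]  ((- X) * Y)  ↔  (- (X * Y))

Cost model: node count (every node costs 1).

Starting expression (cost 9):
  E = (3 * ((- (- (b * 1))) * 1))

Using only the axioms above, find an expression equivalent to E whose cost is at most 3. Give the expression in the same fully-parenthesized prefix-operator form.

(3 * b)   [cost 3]

1. [mul_one →] (b * 1)  →  b;  E = (3 * ((- (- b)) * 1))
2. [neg_neg →] (- (- b))  →  b;  E = (3 * (b * 1))
3. [mul_one →] (b * 1)  →  b;  cost 3 ≤ 3, done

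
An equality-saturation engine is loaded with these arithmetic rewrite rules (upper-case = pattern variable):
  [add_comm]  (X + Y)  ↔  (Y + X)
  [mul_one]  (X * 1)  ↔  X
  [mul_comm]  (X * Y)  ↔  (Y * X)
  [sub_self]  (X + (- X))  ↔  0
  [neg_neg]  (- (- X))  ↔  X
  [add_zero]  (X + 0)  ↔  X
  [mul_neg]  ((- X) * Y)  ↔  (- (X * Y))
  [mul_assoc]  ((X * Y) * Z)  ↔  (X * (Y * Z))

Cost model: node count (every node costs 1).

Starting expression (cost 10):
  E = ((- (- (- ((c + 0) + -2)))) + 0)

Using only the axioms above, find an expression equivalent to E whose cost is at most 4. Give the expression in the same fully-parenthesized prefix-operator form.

(1) ((- (- (- ((c + 0) + -2)))) + 0)  =[add_zero →]=  (- (- (- ((c + 0) + -2))))
(2) (- (- ((c + 0) + -2)))  =[neg_neg →]=  ((c + 0) + -2)    ⊢ (- ((c + 0) + -2))
(3) (c + 0)  =[add_zero →]=  c    ⊢ cost 4, within 4

(- (c + -2))   [cost 4]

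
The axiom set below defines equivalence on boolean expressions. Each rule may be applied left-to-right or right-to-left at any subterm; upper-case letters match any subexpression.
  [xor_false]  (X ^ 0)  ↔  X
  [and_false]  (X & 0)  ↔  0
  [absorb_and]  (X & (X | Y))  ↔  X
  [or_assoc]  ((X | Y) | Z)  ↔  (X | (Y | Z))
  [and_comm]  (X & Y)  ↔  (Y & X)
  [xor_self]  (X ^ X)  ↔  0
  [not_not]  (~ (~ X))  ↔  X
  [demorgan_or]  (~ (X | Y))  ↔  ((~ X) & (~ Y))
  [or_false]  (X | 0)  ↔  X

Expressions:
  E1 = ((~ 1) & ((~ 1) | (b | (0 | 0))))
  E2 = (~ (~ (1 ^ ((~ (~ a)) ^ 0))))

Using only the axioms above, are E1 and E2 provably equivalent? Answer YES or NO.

The axioms are sound identities: if E1 ↔* E2 then E1 and E2 evaluate identically under any assignment.
Under a=0, b=0: E1 evaluates to 0, E2 to 1. Distinct ⇒ no rewrite sequence connects them.

NO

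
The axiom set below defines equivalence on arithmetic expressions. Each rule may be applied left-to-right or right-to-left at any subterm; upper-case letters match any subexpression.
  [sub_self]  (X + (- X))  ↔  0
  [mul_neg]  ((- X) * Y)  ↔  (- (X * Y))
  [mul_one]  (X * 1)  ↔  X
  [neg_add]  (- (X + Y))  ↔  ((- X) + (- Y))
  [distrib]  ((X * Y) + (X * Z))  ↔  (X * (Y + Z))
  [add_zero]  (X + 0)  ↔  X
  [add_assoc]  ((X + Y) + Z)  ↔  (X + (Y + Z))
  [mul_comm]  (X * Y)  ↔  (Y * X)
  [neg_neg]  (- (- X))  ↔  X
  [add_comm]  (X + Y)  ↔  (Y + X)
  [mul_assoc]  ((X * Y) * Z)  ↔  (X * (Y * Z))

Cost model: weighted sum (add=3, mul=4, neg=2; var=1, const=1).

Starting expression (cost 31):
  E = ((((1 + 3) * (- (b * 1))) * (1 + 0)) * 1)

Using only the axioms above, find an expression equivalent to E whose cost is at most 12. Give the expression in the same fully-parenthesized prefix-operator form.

step 1: mul_one (→) rewrites (b * 1) into b, now ((((1 + 3) * (- b)) * (1 + 0)) * 1)
step 2: add_zero (→) rewrites (1 + 0) into 1, now ((((1 + 3) * (- b)) * 1) * 1)
step 3: mul_one (→) rewrites ((((1 + 3) * (- b)) * 1) * 1) into (((1 + 3) * (- b)) * 1)
step 4: mul_one (→) rewrites (((1 + 3) * (- b)) * 1) into ((1 + 3) * (- b)), reaching cost 12 (bound 12)

((1 + 3) * (- b))   [cost 12]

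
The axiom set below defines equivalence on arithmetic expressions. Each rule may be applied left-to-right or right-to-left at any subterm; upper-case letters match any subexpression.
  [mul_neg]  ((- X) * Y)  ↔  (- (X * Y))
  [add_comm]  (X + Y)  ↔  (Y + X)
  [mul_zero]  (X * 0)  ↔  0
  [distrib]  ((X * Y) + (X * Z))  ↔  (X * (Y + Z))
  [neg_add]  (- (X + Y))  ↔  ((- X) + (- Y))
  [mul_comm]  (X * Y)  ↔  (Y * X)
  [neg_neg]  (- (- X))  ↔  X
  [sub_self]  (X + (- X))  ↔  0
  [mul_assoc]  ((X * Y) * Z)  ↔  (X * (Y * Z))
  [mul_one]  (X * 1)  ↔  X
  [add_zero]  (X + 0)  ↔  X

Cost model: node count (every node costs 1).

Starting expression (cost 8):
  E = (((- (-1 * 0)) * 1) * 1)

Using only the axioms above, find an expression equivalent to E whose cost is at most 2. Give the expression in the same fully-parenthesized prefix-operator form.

(- 0)   [cost 2]

step 1: mul_one (→) rewrites (((- (-1 * 0)) * 1) * 1) into ((- (-1 * 0)) * 1)
step 2: mul_zero (→) rewrites (-1 * 0) into 0, now ((- 0) * 1)
step 3: mul_one (→) rewrites ((- 0) * 1) into (- 0), reaching cost 2 (bound 2)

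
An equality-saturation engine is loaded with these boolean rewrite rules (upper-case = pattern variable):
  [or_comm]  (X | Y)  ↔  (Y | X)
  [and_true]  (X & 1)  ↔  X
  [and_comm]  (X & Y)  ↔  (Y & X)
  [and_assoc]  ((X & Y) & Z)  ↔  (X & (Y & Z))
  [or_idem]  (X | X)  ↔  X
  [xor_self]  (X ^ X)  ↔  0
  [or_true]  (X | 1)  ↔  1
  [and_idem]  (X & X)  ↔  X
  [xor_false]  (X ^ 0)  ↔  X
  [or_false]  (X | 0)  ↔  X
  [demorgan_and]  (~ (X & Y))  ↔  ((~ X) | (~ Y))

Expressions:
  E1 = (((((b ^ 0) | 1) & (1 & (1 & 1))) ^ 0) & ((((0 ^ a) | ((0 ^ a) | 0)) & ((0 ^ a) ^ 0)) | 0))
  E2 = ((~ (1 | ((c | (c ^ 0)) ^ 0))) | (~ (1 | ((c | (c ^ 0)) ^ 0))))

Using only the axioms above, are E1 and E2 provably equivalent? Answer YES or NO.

NO

The axioms are sound identities: if E1 ↔* E2 then E1 and E2 evaluate identically under any assignment.
Under a=1, b=0, c=0: E1 evaluates to 1, E2 to 0. Distinct ⇒ no rewrite sequence connects them.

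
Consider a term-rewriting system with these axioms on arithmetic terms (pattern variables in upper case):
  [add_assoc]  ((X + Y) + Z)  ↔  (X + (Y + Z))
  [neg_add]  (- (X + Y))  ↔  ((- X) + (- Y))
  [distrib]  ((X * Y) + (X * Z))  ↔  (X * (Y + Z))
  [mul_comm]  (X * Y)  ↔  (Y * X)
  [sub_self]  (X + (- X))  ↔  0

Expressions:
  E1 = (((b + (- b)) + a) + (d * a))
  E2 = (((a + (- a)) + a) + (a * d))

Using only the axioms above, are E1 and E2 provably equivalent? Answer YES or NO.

YES

step 1: sub_self (→) rewrites (b + (- b)) into 0, now ((0 + a) + (d * a))
step 2: sub_self (←) rewrites 0 into (a + (- a)), now (((a + (- a)) + a) + (d * a))
step 3: mul_comm (→) rewrites (d * a) into (a * d), which is E2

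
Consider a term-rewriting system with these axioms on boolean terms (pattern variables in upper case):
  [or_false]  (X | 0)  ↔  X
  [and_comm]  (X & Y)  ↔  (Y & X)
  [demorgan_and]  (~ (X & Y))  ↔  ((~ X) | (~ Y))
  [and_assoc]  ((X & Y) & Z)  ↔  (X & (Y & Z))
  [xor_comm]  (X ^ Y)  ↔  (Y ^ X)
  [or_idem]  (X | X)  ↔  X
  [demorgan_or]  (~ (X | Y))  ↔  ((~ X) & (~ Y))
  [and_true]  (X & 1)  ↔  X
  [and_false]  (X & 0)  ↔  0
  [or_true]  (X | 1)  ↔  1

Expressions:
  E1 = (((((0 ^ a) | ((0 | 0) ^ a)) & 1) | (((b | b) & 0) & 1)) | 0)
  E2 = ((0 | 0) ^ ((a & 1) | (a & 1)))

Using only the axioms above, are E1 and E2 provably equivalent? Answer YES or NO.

1. [or_idem →] (0 | 0)  →  0;  E1 = (((((0 ^ a) | (0 ^ a)) & 1) | (((b | b) & 0) & 1)) | 0)
2. [or_false →] (((((0 ^ a) | (0 ^ a)) & 1) | (((b | b) & 0) & 1)) | 0)  →  ((((0 ^ a) | (0 ^ a)) & 1) | (((b | b) & 0) & 1))
3. [and_assoc →] (((b | b) & 0) & 1)  →  ((b | b) & (0 & 1));  E1 = ((((0 ^ a) | (0 ^ a)) & 1) | ((b | b) & (0 & 1)))
4. [or_idem →] (b | b)  →  b;  E1 = ((((0 ^ a) | (0 ^ a)) & 1) | (b & (0 & 1)))
5. [and_true →] (((0 ^ a) | (0 ^ a)) & 1)  →  ((0 ^ a) | (0 ^ a));  E1 = (((0 ^ a) | (0 ^ a)) | (b & (0 & 1)))
6. [and_true →] (0 & 1)  →  0;  E1 = (((0 ^ a) | (0 ^ a)) | (b & 0))
7. [and_false →] (b & 0)  →  0;  E1 = (((0 ^ a) | (0 ^ a)) | 0)
8. [or_idem →] ((0 ^ a) | (0 ^ a))  →  (0 ^ a);  E1 = ((0 ^ a) | 0)
9. [or_false →] ((0 ^ a) | 0)  →  (0 ^ a)
10. [or_idem ←] 0  →  (0 | 0);  E1 = ((0 | 0) ^ a)
11. [and_true ←] a  →  (a & 1);  E1 = ((0 | 0) ^ (a & 1))
12. [or_idem ←] (a & 1)  →  ((a & 1) | (a & 1));  this is E2

YES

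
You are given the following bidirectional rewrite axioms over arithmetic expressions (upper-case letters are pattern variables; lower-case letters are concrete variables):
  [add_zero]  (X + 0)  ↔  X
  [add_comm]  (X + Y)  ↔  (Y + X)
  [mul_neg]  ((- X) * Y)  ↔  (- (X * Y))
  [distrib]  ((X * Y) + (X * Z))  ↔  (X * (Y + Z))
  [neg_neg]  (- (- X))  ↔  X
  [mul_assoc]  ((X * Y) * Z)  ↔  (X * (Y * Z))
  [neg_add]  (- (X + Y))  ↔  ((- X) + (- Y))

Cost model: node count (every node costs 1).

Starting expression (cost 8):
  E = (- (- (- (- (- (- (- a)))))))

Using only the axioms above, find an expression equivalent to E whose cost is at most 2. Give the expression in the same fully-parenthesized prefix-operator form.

(1) (- (- (- (- (- (- a))))))  =[neg_neg →]=  (- (- (- (- a))))    ⊢ (- (- (- (- (- a)))))
(2) (- (- (- (- (- a)))))  =[neg_neg →]=  (- (- (- a)))
(3) (- (- a))  =[neg_neg →]=  a    ⊢ cost 2, within 2

(- a)   [cost 2]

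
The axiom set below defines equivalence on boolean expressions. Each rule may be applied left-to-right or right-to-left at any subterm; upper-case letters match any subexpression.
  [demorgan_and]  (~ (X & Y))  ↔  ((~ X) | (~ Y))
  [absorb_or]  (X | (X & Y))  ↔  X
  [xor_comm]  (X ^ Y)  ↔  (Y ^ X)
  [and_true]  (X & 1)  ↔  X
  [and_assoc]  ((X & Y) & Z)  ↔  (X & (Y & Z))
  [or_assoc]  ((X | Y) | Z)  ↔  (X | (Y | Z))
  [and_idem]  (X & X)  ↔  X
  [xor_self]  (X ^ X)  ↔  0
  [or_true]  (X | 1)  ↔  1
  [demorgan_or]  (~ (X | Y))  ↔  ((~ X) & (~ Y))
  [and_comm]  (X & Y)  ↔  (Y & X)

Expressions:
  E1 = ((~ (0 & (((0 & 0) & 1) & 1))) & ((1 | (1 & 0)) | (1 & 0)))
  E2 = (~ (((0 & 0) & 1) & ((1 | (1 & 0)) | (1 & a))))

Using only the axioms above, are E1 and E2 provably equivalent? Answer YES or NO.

YES

step 1: and_idem (→) rewrites (0 & 0) into 0, now ((~ (0 & ((0 & 1) & 1))) & ((1 | (1 & 0)) | (1 & 0)))
step 2: absorb_or (→) rewrites (1 | (1 & 0)) into 1, now ((~ (0 & ((0 & 1) & 1))) & (1 | (1 & 0)))
step 3: and_true (→) rewrites ((0 & 1) & 1) into (0 & 1), now ((~ (0 & (0 & 1))) & (1 | (1 & 0)))
step 4: and_true (→) rewrites (0 & 1) into 0, now ((~ (0 & 0)) & (1 | (1 & 0)))
step 5: absorb_or (→) rewrites (1 | (1 & 0)) into 1, now ((~ (0 & 0)) & 1)
step 6: and_idem (→) rewrites (0 & 0) into 0, now ((~ 0) & 1)
step 7: and_true (→) rewrites ((~ 0) & 1) into (~ 0)
step 8: and_idem (←) rewrites 0 into (0 & 0), now (~ (0 & 0))
step 9: and_true (←) rewrites (0 & 0) into ((0 & 0) & 1), now (~ ((0 & 0) & 1))
step 10: absorb_or (←) rewrites 1 into (1 | (1 & a)), now (~ ((0 & 0) & (1 | (1 & a))))
step 11: and_true (←) rewrites (0 & 0) into ((0 & 0) & 1), now (~ (((0 & 0) & 1) & (1 | (1 & a))))
step 12: absorb_or (←) rewrites 1 into (1 | (1 & 0)), which is E2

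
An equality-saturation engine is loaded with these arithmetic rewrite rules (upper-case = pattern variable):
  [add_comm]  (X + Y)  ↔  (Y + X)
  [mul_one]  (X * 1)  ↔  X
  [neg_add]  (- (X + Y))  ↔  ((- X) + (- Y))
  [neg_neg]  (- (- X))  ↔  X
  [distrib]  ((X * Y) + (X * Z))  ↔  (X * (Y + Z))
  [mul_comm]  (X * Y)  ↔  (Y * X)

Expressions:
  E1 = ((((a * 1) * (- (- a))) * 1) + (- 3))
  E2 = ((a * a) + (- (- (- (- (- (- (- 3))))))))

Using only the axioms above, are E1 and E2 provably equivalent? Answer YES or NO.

step 1: mul_one (→) rewrites (((a * 1) * (- (- a))) * 1) into ((a * 1) * (- (- a))), now (((a * 1) * (- (- a))) + (- 3))
step 2: mul_one (→) rewrites (a * 1) into a, now ((a * (- (- a))) + (- 3))
step 3: neg_neg (→) rewrites (- (- a)) into a, now ((a * a) + (- 3))
step 4: neg_neg (←) rewrites (- 3) into (- (- (- 3))), now ((a * a) + (- (- (- 3))))
step 5: neg_neg (←) rewrites 3 into (- (- 3)), now ((a * a) + (- (- (- (- (- 3))))))
step 6: neg_neg (←) rewrites (- (- (- (- 3)))) into (- (- (- (- (- (- 3)))))), which is E2

YES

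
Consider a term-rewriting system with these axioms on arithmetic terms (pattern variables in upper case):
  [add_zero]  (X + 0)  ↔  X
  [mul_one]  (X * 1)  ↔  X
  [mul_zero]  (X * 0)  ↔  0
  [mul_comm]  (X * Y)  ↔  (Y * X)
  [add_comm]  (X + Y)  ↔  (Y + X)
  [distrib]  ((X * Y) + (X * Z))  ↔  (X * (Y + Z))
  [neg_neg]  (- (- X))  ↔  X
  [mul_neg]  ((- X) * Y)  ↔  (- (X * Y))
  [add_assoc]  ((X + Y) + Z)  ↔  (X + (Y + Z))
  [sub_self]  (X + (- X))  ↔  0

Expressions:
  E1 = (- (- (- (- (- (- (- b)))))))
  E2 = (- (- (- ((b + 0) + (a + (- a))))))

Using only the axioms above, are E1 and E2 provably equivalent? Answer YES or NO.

YES

(1) (- (- (- (- b))))  =[neg_neg →]=  (- (- b))    ⊢ (- (- (- (- (- b)))))
(2) (- (- b))  =[neg_neg →]=  b    ⊢ (- (- (- b)))
(3) (- (- (- b)))  =[neg_neg →]=  (- b)
(4) b  =[add_zero ←]=  (b + 0)    ⊢ (- (b + 0))
(5) (b + 0)  =[add_zero ←]=  ((b + 0) + 0)    ⊢ (- ((b + 0) + 0))
(6) (- ((b + 0) + 0))  =[neg_neg ←]=  (- (- (- ((b + 0) + 0))))
(7) 0  =[sub_self ←]=  (a + (- a))    ⊢ E2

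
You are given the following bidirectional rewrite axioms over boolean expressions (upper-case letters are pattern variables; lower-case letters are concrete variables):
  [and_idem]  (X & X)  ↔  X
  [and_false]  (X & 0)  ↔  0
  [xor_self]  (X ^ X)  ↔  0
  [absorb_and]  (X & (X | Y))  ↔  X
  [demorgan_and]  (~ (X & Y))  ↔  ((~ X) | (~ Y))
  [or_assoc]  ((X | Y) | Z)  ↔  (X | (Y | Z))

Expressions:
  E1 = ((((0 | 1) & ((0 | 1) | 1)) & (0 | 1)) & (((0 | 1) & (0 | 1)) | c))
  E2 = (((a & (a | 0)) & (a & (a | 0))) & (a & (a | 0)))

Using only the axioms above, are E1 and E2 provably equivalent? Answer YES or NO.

NO

The axioms are sound identities: if E1 ↔* E2 then E1 and E2 evaluate identically under any assignment.
Under a=0, c=0: E1 evaluates to 1, E2 to 0. Distinct ⇒ no rewrite sequence connects them.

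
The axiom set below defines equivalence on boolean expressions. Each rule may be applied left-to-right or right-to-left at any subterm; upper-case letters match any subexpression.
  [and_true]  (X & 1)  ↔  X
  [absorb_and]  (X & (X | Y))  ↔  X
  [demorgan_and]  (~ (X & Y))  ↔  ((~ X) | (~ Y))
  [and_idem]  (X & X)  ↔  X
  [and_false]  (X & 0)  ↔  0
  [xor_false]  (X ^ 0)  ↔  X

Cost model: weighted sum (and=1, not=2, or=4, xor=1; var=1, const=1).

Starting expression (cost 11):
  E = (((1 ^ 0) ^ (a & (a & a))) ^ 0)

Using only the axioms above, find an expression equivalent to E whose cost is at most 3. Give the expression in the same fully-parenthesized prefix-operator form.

(1 ^ a)   [cost 3]

step 1: xor_false (→) rewrites (((1 ^ 0) ^ (a & (a & a))) ^ 0) into ((1 ^ 0) ^ (a & (a & a)))
step 2: and_idem (→) rewrites (a & a) into a, now ((1 ^ 0) ^ (a & a))
step 3: and_idem (→) rewrites (a & a) into a, now ((1 ^ 0) ^ a)
step 4: xor_false (→) rewrites (1 ^ 0) into 1, reaching cost 3 (bound 3)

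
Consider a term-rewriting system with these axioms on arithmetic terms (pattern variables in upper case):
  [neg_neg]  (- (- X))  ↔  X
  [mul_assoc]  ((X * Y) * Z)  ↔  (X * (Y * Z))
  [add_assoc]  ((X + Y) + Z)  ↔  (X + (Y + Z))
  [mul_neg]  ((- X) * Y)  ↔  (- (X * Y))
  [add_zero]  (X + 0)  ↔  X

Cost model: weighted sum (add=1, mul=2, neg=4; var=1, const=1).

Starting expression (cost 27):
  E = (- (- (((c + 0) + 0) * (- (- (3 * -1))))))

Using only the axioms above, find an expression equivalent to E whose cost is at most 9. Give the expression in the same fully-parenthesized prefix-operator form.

((c + 0) * (3 * -1))   [cost 9]

step 1: neg_neg (→) rewrites (- (- (3 * -1))) into (3 * -1), now (- (- (((c + 0) + 0) * (3 * -1))))
step 2: add_zero (→) rewrites ((c + 0) + 0) into (c + 0), now (- (- ((c + 0) * (3 * -1))))
step 3: neg_neg (→) rewrites (- (- ((c + 0) * (3 * -1)))) into ((c + 0) * (3 * -1)), reaching cost 9 (bound 9)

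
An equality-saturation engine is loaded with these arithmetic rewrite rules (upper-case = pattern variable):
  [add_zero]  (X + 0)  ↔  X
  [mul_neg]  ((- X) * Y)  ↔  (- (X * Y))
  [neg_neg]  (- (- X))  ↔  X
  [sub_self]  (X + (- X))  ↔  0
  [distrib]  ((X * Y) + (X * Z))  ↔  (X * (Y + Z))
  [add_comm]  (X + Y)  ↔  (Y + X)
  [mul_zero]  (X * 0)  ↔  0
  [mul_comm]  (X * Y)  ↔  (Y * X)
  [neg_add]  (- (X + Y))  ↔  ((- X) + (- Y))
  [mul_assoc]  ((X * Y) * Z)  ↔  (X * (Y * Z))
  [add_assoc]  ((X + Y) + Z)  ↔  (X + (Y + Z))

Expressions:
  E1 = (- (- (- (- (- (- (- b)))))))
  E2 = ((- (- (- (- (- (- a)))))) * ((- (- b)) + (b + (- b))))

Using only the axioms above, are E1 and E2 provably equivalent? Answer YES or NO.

The axioms are sound identities: if E1 ↔* E2 then E1 and E2 evaluate identically under any assignment.
Under a=0, b=1: E1 evaluates to -1, E2 to 0. Distinct ⇒ no rewrite sequence connects them.

NO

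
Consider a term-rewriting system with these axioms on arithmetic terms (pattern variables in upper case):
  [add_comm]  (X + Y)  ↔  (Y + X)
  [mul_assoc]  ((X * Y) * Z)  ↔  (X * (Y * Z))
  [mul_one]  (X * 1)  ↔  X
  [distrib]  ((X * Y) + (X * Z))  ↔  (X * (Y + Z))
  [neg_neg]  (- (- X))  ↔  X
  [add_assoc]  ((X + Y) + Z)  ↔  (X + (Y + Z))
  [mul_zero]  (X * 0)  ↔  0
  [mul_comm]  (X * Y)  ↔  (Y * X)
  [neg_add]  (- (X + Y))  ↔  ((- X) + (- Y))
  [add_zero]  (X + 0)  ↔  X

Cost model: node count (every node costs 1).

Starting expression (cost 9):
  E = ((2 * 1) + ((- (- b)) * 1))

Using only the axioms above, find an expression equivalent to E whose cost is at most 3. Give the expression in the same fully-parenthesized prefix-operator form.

(2 + b)   [cost 3]

1. [mul_one →] (2 * 1)  →  2;  E = (2 + ((- (- b)) * 1))
2. [mul_one →] ((- (- b)) * 1)  →  (- (- b));  E = (2 + (- (- b)))
3. [neg_neg →] (- (- b))  →  b;  cost 3 ≤ 3, done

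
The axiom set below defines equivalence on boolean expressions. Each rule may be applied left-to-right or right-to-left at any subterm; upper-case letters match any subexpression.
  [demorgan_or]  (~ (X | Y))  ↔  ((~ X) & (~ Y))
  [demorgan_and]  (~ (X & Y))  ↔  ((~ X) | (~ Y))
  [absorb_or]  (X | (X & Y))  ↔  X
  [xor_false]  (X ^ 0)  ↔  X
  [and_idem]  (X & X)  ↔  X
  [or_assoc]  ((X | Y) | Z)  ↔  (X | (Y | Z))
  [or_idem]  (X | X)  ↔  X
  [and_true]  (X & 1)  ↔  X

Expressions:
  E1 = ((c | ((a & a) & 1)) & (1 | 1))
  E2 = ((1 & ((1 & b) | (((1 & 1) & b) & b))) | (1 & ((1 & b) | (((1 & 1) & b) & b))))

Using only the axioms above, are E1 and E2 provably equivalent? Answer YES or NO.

Every axiom is a valid identity, so a rewrite proof would force E1 and E2 to agree under every assignment.
At a=0, b=0, c=1: E1 = 1 but E2 = 0; they differ, so no derivation exists.

NO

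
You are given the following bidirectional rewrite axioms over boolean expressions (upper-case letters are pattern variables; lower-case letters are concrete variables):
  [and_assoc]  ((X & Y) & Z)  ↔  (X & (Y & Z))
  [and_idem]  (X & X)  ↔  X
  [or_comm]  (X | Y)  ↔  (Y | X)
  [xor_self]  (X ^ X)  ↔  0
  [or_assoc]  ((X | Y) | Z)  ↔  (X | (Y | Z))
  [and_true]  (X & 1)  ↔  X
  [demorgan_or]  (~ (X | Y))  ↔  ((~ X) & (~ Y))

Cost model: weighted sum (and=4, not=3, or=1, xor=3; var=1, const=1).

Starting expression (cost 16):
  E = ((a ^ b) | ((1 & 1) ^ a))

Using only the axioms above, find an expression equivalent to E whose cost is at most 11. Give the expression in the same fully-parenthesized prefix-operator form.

((1 ^ a) | (a ^ b))   [cost 11]

(1) ((a ^ b) | ((1 & 1) ^ a))  =[or_comm →]=  (((1 & 1) ^ a) | (a ^ b))
(2) (1 & 1)  =[and_true →]=  1    ⊢ cost 11, within 11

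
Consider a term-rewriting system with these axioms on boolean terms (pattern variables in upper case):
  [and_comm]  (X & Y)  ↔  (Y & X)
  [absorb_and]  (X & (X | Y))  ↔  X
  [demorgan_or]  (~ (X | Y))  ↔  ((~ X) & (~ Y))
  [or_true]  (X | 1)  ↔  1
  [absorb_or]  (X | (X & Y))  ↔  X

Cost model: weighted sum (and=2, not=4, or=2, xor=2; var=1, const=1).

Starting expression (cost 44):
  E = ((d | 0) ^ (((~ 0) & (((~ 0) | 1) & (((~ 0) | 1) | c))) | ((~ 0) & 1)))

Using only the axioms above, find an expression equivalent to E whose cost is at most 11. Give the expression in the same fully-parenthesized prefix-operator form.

step 1: absorb_and (→) rewrites (((~ 0) | 1) & (((~ 0) | 1) | c)) into ((~ 0) | 1), now ((d | 0) ^ (((~ 0) & ((~ 0) | 1)) | ((~ 0) & 1)))
step 2: absorb_and (→) rewrites ((~ 0) & ((~ 0) | 1)) into (~ 0), now ((d | 0) ^ ((~ 0) | ((~ 0) & 1)))
step 3: absorb_or (→) rewrites ((~ 0) | ((~ 0) & 1)) into (~ 0), reaching cost 11 (bound 11)

((d | 0) ^ (~ 0))   [cost 11]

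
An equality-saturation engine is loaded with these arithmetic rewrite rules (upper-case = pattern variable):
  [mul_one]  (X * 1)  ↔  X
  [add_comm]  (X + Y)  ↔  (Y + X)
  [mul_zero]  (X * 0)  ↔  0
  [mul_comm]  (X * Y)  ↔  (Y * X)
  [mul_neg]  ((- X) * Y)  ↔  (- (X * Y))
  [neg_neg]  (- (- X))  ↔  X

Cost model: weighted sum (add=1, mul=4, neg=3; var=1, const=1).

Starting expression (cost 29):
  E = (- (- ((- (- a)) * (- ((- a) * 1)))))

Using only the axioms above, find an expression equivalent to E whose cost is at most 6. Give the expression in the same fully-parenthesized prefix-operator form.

(a * a)   [cost 6]

1. [mul_one →] ((- a) * 1)  →  (- a);  E = (- (- ((- (- a)) * (- (- a)))))
2. [neg_neg →] (- (- a))  →  a;  E = (- (- ((- (- a)) * a)))
3. [neg_neg →] (- (- a))  →  a;  E = (- (- (a * a)))
4. [neg_neg →] (- (- (a * a)))  →  (a * a);  cost 6 ≤ 6, done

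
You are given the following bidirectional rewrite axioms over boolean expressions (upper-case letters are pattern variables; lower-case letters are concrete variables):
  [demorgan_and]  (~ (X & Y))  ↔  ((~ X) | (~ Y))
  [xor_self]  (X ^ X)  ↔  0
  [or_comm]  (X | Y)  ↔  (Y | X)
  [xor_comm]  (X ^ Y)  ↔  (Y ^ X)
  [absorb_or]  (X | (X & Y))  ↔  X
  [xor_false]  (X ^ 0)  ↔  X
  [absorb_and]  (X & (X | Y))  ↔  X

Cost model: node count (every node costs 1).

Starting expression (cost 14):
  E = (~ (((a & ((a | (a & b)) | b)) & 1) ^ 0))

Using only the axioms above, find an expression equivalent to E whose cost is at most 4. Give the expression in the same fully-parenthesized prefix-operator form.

(~ (a & 1))   [cost 4]

step 1: absorb_or (→) rewrites (a | (a & b)) into a, now (~ (((a & (a | b)) & 1) ^ 0))
step 2: absorb_and (→) rewrites (a & (a | b)) into a, now (~ ((a & 1) ^ 0))
step 3: xor_false (→) rewrites ((a & 1) ^ 0) into (a & 1), reaching cost 4 (bound 4)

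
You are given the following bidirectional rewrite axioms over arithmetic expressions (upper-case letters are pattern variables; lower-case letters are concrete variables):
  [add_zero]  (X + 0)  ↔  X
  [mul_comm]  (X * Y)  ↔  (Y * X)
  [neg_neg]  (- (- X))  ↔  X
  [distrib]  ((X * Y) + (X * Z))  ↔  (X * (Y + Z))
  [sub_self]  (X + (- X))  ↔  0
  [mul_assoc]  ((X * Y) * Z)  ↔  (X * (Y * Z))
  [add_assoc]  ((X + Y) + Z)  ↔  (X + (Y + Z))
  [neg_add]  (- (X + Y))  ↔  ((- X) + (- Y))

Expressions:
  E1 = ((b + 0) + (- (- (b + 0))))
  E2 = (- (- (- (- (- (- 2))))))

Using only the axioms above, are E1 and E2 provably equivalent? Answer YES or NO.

NO

All listed rules preserve value, hence provable equivalence implies equal values everywhere; look for a separating assignment.
b=0 gives E1 ↦ 0, E2 ↦ 2; values differ ⇒ not provably equivalent.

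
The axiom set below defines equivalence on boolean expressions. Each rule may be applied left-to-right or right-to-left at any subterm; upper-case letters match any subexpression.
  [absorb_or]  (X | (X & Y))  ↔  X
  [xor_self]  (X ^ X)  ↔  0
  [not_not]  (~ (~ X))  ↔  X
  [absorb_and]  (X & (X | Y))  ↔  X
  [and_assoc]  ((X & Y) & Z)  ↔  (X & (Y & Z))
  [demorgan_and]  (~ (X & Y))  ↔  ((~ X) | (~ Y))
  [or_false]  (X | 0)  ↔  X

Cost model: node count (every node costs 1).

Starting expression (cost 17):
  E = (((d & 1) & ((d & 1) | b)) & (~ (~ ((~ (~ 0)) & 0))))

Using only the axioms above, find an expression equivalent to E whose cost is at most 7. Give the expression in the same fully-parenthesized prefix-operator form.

1. [not_not →] (~ (~ 0))  →  0;  E = (((d & 1) & ((d & 1) | b)) & (~ (~ (0 & 0))))
2. [not_not →] (~ (~ (0 & 0)))  →  (0 & 0);  E = (((d & 1) & ((d & 1) | b)) & (0 & 0))
3. [absorb_and →] ((d & 1) & ((d & 1) | b))  →  (d & 1);  cost 7 ≤ 7, done

((d & 1) & (0 & 0))   [cost 7]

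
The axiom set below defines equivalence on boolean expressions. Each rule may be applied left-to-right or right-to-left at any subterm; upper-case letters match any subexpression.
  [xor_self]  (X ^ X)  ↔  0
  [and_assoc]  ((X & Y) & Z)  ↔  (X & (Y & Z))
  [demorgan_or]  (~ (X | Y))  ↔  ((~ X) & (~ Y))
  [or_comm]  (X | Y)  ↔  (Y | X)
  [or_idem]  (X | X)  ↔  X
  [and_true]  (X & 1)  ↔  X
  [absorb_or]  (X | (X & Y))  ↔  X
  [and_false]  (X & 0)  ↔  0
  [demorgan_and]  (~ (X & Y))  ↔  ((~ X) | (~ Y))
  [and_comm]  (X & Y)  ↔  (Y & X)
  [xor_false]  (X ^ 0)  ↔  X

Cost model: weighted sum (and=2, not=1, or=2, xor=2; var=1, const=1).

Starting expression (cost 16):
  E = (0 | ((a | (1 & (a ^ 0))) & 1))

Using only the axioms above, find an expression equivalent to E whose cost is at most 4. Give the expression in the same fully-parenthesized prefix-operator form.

(0 | a)   [cost 4]

1. [xor_false →] (a ^ 0)  →  a;  E = (0 | ((a | (1 & a)) & 1))
2. [and_true →] ((a | (1 & a)) & 1)  →  (a | (1 & a));  E = (0 | (a | (1 & a)))
3. [and_comm →] (1 & a)  →  (a & 1);  E = (0 | (a | (a & 1)))
4. [and_true →] (a & 1)  →  a;  E = (0 | (a | a))
5. [or_idem →] (a | a)  →  a;  cost 4 ≤ 4, done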